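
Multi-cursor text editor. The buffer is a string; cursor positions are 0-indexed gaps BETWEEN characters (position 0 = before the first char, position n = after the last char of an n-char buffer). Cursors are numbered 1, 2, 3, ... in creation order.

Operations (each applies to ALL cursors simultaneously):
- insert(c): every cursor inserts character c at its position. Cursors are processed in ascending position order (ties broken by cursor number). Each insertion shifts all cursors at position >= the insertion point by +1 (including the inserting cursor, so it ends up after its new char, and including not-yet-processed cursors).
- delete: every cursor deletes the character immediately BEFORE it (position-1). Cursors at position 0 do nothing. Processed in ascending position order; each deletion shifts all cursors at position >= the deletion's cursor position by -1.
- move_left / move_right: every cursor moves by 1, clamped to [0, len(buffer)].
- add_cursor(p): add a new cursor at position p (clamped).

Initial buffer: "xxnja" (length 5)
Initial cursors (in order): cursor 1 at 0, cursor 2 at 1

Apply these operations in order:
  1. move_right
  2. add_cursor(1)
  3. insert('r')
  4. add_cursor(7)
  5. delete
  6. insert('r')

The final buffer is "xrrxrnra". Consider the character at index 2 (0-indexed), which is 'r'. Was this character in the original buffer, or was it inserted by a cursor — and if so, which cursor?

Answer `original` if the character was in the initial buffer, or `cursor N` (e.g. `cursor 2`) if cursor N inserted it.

Answer: cursor 3

Derivation:
After op 1 (move_right): buffer="xxnja" (len 5), cursors c1@1 c2@2, authorship .....
After op 2 (add_cursor(1)): buffer="xxnja" (len 5), cursors c1@1 c3@1 c2@2, authorship .....
After op 3 (insert('r')): buffer="xrrxrnja" (len 8), cursors c1@3 c3@3 c2@5, authorship .13.2...
After op 4 (add_cursor(7)): buffer="xrrxrnja" (len 8), cursors c1@3 c3@3 c2@5 c4@7, authorship .13.2...
After op 5 (delete): buffer="xxna" (len 4), cursors c1@1 c3@1 c2@2 c4@3, authorship ....
After op 6 (insert('r')): buffer="xrrxrnra" (len 8), cursors c1@3 c3@3 c2@5 c4@7, authorship .13.2.4.
Authorship (.=original, N=cursor N): . 1 3 . 2 . 4 .
Index 2: author = 3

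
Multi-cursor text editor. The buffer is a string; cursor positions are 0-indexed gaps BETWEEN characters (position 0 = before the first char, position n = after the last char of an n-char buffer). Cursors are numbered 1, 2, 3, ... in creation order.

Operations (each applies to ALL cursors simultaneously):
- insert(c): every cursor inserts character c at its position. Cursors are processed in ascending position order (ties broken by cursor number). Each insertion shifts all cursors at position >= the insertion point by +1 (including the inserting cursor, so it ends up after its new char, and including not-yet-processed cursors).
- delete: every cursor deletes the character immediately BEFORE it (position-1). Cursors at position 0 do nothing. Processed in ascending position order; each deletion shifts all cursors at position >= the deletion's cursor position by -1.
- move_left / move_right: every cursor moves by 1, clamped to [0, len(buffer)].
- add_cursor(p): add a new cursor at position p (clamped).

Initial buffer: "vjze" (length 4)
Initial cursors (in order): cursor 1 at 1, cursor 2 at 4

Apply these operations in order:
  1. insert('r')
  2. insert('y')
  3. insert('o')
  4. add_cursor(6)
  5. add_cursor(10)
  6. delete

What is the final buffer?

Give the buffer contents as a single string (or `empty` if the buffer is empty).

After op 1 (insert('r')): buffer="vrjzer" (len 6), cursors c1@2 c2@6, authorship .1...2
After op 2 (insert('y')): buffer="vryjzery" (len 8), cursors c1@3 c2@8, authorship .11...22
After op 3 (insert('o')): buffer="vryojzeryo" (len 10), cursors c1@4 c2@10, authorship .111...222
After op 4 (add_cursor(6)): buffer="vryojzeryo" (len 10), cursors c1@4 c3@6 c2@10, authorship .111...222
After op 5 (add_cursor(10)): buffer="vryojzeryo" (len 10), cursors c1@4 c3@6 c2@10 c4@10, authorship .111...222
After op 6 (delete): buffer="vryjer" (len 6), cursors c1@3 c3@4 c2@6 c4@6, authorship .11..2

Answer: vryjer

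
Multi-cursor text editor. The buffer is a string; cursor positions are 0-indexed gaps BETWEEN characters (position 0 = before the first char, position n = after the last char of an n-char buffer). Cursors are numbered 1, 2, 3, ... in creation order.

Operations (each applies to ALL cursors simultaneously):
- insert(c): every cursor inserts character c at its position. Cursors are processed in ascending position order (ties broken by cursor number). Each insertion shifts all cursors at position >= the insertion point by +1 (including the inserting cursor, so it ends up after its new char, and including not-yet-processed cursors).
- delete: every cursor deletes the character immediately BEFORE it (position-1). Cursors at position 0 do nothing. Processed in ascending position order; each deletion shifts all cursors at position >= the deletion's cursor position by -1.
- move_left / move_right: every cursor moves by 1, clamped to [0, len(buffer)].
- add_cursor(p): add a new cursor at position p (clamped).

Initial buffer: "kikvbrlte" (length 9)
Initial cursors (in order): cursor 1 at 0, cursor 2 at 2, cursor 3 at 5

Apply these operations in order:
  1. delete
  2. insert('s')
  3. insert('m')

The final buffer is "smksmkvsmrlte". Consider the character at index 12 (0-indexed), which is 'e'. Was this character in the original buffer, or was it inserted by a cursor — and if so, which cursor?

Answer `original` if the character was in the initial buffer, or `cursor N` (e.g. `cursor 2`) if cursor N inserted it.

After op 1 (delete): buffer="kkvrlte" (len 7), cursors c1@0 c2@1 c3@3, authorship .......
After op 2 (insert('s')): buffer="skskvsrlte" (len 10), cursors c1@1 c2@3 c3@6, authorship 1.2..3....
After op 3 (insert('m')): buffer="smksmkvsmrlte" (len 13), cursors c1@2 c2@5 c3@9, authorship 11.22..33....
Authorship (.=original, N=cursor N): 1 1 . 2 2 . . 3 3 . . . .
Index 12: author = original

Answer: original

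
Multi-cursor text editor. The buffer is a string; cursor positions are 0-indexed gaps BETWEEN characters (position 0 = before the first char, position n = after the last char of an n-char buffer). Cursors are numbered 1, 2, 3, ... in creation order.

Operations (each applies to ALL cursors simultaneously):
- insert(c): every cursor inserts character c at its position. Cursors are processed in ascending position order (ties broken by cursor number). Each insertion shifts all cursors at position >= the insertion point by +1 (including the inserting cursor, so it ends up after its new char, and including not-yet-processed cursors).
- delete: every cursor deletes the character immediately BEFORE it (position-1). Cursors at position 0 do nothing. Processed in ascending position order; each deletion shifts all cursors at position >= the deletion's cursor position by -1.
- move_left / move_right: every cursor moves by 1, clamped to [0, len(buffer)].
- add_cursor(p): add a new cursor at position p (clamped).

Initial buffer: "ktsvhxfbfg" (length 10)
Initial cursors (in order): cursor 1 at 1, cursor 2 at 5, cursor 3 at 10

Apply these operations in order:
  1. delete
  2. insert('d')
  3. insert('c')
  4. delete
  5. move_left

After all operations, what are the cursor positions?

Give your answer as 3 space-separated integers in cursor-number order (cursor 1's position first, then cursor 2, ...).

After op 1 (delete): buffer="tsvxfbf" (len 7), cursors c1@0 c2@3 c3@7, authorship .......
After op 2 (insert('d')): buffer="dtsvdxfbfd" (len 10), cursors c1@1 c2@5 c3@10, authorship 1...2....3
After op 3 (insert('c')): buffer="dctsvdcxfbfdc" (len 13), cursors c1@2 c2@7 c3@13, authorship 11...22....33
After op 4 (delete): buffer="dtsvdxfbfd" (len 10), cursors c1@1 c2@5 c3@10, authorship 1...2....3
After op 5 (move_left): buffer="dtsvdxfbfd" (len 10), cursors c1@0 c2@4 c3@9, authorship 1...2....3

Answer: 0 4 9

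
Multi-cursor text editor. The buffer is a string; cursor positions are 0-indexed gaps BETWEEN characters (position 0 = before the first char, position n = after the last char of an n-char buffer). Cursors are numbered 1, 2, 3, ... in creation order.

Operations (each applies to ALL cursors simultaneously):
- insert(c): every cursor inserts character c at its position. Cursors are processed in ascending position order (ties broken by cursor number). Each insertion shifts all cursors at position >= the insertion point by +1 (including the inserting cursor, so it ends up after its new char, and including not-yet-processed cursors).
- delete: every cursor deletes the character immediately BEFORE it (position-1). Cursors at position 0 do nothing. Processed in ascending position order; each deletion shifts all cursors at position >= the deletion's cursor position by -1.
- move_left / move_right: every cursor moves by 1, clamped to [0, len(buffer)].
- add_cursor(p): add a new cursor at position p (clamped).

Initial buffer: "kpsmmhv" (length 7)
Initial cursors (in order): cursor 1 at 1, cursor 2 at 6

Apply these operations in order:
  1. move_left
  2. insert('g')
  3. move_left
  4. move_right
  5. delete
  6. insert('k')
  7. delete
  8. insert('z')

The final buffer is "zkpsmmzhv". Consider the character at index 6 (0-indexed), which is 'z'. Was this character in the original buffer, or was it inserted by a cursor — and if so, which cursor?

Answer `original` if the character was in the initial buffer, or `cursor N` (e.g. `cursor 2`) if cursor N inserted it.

Answer: cursor 2

Derivation:
After op 1 (move_left): buffer="kpsmmhv" (len 7), cursors c1@0 c2@5, authorship .......
After op 2 (insert('g')): buffer="gkpsmmghv" (len 9), cursors c1@1 c2@7, authorship 1.....2..
After op 3 (move_left): buffer="gkpsmmghv" (len 9), cursors c1@0 c2@6, authorship 1.....2..
After op 4 (move_right): buffer="gkpsmmghv" (len 9), cursors c1@1 c2@7, authorship 1.....2..
After op 5 (delete): buffer="kpsmmhv" (len 7), cursors c1@0 c2@5, authorship .......
After op 6 (insert('k')): buffer="kkpsmmkhv" (len 9), cursors c1@1 c2@7, authorship 1.....2..
After op 7 (delete): buffer="kpsmmhv" (len 7), cursors c1@0 c2@5, authorship .......
After op 8 (insert('z')): buffer="zkpsmmzhv" (len 9), cursors c1@1 c2@7, authorship 1.....2..
Authorship (.=original, N=cursor N): 1 . . . . . 2 . .
Index 6: author = 2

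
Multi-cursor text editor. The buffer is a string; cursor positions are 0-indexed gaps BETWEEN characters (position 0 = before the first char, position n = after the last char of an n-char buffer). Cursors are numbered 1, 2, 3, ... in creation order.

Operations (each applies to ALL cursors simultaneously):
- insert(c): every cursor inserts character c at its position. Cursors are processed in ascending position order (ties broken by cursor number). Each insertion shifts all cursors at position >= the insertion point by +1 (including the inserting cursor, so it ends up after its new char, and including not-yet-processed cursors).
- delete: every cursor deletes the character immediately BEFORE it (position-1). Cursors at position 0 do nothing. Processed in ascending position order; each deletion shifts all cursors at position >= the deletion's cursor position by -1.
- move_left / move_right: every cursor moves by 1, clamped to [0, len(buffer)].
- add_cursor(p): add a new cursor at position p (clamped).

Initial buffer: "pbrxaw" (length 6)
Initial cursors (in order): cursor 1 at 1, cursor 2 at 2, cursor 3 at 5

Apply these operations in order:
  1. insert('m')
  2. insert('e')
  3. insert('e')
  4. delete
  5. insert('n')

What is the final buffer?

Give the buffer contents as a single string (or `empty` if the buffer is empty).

After op 1 (insert('m')): buffer="pmbmrxamw" (len 9), cursors c1@2 c2@4 c3@8, authorship .1.2...3.
After op 2 (insert('e')): buffer="pmebmerxamew" (len 12), cursors c1@3 c2@6 c3@11, authorship .11.22...33.
After op 3 (insert('e')): buffer="pmeebmeerxameew" (len 15), cursors c1@4 c2@8 c3@14, authorship .111.222...333.
After op 4 (delete): buffer="pmebmerxamew" (len 12), cursors c1@3 c2@6 c3@11, authorship .11.22...33.
After op 5 (insert('n')): buffer="pmenbmenrxamenw" (len 15), cursors c1@4 c2@8 c3@14, authorship .111.222...333.

Answer: pmenbmenrxamenw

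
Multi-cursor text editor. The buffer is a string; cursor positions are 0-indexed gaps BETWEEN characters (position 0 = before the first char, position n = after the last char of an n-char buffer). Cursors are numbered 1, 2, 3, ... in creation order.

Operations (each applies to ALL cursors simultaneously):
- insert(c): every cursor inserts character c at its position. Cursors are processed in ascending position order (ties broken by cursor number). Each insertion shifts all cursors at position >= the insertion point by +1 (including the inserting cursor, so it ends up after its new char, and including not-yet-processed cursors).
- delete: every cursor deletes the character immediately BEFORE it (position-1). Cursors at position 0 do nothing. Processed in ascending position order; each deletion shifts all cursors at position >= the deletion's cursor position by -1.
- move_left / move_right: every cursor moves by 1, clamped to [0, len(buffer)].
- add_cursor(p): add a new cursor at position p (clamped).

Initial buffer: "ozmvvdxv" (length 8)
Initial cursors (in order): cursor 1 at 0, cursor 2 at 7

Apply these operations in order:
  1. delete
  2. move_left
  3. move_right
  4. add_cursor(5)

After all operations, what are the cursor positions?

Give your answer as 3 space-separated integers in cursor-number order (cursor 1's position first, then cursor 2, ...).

After op 1 (delete): buffer="ozmvvdv" (len 7), cursors c1@0 c2@6, authorship .......
After op 2 (move_left): buffer="ozmvvdv" (len 7), cursors c1@0 c2@5, authorship .......
After op 3 (move_right): buffer="ozmvvdv" (len 7), cursors c1@1 c2@6, authorship .......
After op 4 (add_cursor(5)): buffer="ozmvvdv" (len 7), cursors c1@1 c3@5 c2@6, authorship .......

Answer: 1 6 5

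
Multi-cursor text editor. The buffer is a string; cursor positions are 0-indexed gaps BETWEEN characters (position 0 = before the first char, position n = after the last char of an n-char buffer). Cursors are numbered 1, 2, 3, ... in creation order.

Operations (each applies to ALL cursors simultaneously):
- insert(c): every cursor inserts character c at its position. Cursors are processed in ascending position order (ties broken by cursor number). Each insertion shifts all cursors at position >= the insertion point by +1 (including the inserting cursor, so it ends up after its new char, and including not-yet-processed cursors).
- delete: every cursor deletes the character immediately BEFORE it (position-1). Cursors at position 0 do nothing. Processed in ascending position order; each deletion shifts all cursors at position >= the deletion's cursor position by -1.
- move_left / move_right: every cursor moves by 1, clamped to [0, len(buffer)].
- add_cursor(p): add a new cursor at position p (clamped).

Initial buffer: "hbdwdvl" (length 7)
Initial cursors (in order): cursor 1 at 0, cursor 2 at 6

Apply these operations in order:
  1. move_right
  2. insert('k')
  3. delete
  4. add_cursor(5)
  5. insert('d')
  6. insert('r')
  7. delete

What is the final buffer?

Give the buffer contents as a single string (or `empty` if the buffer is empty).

Answer: hdbdwddvld

Derivation:
After op 1 (move_right): buffer="hbdwdvl" (len 7), cursors c1@1 c2@7, authorship .......
After op 2 (insert('k')): buffer="hkbdwdvlk" (len 9), cursors c1@2 c2@9, authorship .1......2
After op 3 (delete): buffer="hbdwdvl" (len 7), cursors c1@1 c2@7, authorship .......
After op 4 (add_cursor(5)): buffer="hbdwdvl" (len 7), cursors c1@1 c3@5 c2@7, authorship .......
After op 5 (insert('d')): buffer="hdbdwddvld" (len 10), cursors c1@2 c3@7 c2@10, authorship .1....3..2
After op 6 (insert('r')): buffer="hdrbdwddrvldr" (len 13), cursors c1@3 c3@9 c2@13, authorship .11....33..22
After op 7 (delete): buffer="hdbdwddvld" (len 10), cursors c1@2 c3@7 c2@10, authorship .1....3..2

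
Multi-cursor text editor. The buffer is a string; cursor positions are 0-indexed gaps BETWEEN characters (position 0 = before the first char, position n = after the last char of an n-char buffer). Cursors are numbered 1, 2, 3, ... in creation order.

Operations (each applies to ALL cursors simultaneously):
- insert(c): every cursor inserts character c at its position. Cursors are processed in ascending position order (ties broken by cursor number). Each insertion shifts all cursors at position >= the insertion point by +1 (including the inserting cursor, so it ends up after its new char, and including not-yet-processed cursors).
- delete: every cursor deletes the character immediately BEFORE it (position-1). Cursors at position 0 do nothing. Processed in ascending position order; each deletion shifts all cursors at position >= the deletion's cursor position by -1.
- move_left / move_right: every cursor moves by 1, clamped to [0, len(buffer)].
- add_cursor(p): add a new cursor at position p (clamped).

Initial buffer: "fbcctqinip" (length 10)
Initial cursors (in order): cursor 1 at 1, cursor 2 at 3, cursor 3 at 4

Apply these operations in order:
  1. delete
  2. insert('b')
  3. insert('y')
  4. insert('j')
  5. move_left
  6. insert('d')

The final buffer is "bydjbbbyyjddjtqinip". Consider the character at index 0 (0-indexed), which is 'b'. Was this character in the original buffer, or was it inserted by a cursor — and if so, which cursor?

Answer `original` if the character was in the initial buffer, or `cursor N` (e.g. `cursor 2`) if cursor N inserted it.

Answer: cursor 1

Derivation:
After op 1 (delete): buffer="btqinip" (len 7), cursors c1@0 c2@1 c3@1, authorship .......
After op 2 (insert('b')): buffer="bbbbtqinip" (len 10), cursors c1@1 c2@4 c3@4, authorship 1.23......
After op 3 (insert('y')): buffer="bybbbyytqinip" (len 13), cursors c1@2 c2@7 c3@7, authorship 11.2323......
After op 4 (insert('j')): buffer="byjbbbyyjjtqinip" (len 16), cursors c1@3 c2@10 c3@10, authorship 111.232323......
After op 5 (move_left): buffer="byjbbbyyjjtqinip" (len 16), cursors c1@2 c2@9 c3@9, authorship 111.232323......
After op 6 (insert('d')): buffer="bydjbbbyyjddjtqinip" (len 19), cursors c1@3 c2@12 c3@12, authorship 1111.23232233......
Authorship (.=original, N=cursor N): 1 1 1 1 . 2 3 2 3 2 2 3 3 . . . . . .
Index 0: author = 1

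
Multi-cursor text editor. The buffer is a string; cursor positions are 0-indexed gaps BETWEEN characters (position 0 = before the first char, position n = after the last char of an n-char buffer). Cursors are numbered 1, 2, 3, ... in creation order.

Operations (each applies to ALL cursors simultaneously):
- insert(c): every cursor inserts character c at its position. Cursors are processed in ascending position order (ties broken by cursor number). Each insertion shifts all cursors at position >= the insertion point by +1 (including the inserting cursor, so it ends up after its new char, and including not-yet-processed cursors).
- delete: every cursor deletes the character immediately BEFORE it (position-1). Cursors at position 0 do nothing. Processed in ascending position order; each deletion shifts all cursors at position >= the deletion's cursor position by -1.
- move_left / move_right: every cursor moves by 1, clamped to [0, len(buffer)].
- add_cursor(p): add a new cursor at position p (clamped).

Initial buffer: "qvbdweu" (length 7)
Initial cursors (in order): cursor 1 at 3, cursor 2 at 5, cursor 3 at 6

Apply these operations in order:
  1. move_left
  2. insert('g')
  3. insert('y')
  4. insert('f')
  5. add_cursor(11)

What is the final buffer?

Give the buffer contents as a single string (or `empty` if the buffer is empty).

After op 1 (move_left): buffer="qvbdweu" (len 7), cursors c1@2 c2@4 c3@5, authorship .......
After op 2 (insert('g')): buffer="qvgbdgwgeu" (len 10), cursors c1@3 c2@6 c3@8, authorship ..1..2.3..
After op 3 (insert('y')): buffer="qvgybdgywgyeu" (len 13), cursors c1@4 c2@8 c3@11, authorship ..11..22.33..
After op 4 (insert('f')): buffer="qvgyfbdgyfwgyfeu" (len 16), cursors c1@5 c2@10 c3@14, authorship ..111..222.333..
After op 5 (add_cursor(11)): buffer="qvgyfbdgyfwgyfeu" (len 16), cursors c1@5 c2@10 c4@11 c3@14, authorship ..111..222.333..

Answer: qvgyfbdgyfwgyfeu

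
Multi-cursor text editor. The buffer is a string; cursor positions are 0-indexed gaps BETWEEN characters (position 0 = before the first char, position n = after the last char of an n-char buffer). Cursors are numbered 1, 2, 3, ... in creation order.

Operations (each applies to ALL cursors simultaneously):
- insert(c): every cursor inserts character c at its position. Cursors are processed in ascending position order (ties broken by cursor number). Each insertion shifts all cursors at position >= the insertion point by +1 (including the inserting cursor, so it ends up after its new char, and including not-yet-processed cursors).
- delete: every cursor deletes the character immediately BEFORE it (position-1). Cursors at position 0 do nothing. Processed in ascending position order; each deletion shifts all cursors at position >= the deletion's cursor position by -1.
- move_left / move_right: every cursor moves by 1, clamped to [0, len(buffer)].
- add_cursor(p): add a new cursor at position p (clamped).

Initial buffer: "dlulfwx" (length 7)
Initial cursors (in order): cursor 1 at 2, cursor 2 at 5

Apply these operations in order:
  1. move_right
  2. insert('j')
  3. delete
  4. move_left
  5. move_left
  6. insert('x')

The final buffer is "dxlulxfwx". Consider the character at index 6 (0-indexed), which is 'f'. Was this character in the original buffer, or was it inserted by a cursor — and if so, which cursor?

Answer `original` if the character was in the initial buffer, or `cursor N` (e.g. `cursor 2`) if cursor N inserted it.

After op 1 (move_right): buffer="dlulfwx" (len 7), cursors c1@3 c2@6, authorship .......
After op 2 (insert('j')): buffer="dlujlfwjx" (len 9), cursors c1@4 c2@8, authorship ...1...2.
After op 3 (delete): buffer="dlulfwx" (len 7), cursors c1@3 c2@6, authorship .......
After op 4 (move_left): buffer="dlulfwx" (len 7), cursors c1@2 c2@5, authorship .......
After op 5 (move_left): buffer="dlulfwx" (len 7), cursors c1@1 c2@4, authorship .......
After op 6 (insert('x')): buffer="dxlulxfwx" (len 9), cursors c1@2 c2@6, authorship .1...2...
Authorship (.=original, N=cursor N): . 1 . . . 2 . . .
Index 6: author = original

Answer: original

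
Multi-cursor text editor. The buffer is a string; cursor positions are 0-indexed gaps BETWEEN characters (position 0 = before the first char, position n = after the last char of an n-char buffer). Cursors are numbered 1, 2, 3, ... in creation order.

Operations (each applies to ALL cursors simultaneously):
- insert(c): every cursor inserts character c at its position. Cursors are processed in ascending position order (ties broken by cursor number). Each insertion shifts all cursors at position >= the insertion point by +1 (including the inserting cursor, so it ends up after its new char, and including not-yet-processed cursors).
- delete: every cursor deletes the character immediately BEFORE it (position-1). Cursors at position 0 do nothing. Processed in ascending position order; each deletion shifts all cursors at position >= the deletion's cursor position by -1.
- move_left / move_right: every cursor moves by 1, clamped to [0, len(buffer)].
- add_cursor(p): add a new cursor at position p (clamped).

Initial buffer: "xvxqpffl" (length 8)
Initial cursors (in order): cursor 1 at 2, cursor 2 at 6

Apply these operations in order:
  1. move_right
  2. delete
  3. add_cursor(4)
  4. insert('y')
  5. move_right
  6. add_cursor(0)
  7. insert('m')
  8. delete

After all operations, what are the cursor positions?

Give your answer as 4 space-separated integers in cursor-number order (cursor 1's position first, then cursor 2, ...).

Answer: 4 9 7 0

Derivation:
After op 1 (move_right): buffer="xvxqpffl" (len 8), cursors c1@3 c2@7, authorship ........
After op 2 (delete): buffer="xvqpfl" (len 6), cursors c1@2 c2@5, authorship ......
After op 3 (add_cursor(4)): buffer="xvqpfl" (len 6), cursors c1@2 c3@4 c2@5, authorship ......
After op 4 (insert('y')): buffer="xvyqpyfyl" (len 9), cursors c1@3 c3@6 c2@8, authorship ..1..3.2.
After op 5 (move_right): buffer="xvyqpyfyl" (len 9), cursors c1@4 c3@7 c2@9, authorship ..1..3.2.
After op 6 (add_cursor(0)): buffer="xvyqpyfyl" (len 9), cursors c4@0 c1@4 c3@7 c2@9, authorship ..1..3.2.
After op 7 (insert('m')): buffer="mxvyqmpyfmylm" (len 13), cursors c4@1 c1@6 c3@10 c2@13, authorship 4..1.1.3.32.2
After op 8 (delete): buffer="xvyqpyfyl" (len 9), cursors c4@0 c1@4 c3@7 c2@9, authorship ..1..3.2.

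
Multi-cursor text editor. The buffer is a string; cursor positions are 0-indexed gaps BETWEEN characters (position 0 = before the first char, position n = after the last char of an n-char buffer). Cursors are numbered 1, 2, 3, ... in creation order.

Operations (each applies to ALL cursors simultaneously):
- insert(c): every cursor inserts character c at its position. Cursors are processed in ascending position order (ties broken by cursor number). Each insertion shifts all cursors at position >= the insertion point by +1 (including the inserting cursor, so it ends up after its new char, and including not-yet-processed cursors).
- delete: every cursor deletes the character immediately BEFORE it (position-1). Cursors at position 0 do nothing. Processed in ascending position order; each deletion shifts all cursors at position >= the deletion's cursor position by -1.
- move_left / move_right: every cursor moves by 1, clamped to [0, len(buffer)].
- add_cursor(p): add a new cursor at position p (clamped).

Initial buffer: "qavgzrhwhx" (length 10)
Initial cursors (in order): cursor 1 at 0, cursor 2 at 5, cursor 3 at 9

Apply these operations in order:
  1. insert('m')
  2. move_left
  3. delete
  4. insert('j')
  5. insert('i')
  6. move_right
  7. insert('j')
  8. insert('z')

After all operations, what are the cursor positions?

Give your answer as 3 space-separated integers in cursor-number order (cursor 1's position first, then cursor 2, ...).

After op 1 (insert('m')): buffer="mqavgzmrhwhmx" (len 13), cursors c1@1 c2@7 c3@12, authorship 1.....2....3.
After op 2 (move_left): buffer="mqavgzmrhwhmx" (len 13), cursors c1@0 c2@6 c3@11, authorship 1.....2....3.
After op 3 (delete): buffer="mqavgmrhwmx" (len 11), cursors c1@0 c2@5 c3@9, authorship 1....2...3.
After op 4 (insert('j')): buffer="jmqavgjmrhwjmx" (len 14), cursors c1@1 c2@7 c3@12, authorship 11....22...33.
After op 5 (insert('i')): buffer="jimqavgjimrhwjimx" (len 17), cursors c1@2 c2@9 c3@15, authorship 111....222...333.
After op 6 (move_right): buffer="jimqavgjimrhwjimx" (len 17), cursors c1@3 c2@10 c3@16, authorship 111....222...333.
After op 7 (insert('j')): buffer="jimjqavgjimjrhwjimjx" (len 20), cursors c1@4 c2@12 c3@19, authorship 1111....2222...3333.
After op 8 (insert('z')): buffer="jimjzqavgjimjzrhwjimjzx" (len 23), cursors c1@5 c2@14 c3@22, authorship 11111....22222...33333.

Answer: 5 14 22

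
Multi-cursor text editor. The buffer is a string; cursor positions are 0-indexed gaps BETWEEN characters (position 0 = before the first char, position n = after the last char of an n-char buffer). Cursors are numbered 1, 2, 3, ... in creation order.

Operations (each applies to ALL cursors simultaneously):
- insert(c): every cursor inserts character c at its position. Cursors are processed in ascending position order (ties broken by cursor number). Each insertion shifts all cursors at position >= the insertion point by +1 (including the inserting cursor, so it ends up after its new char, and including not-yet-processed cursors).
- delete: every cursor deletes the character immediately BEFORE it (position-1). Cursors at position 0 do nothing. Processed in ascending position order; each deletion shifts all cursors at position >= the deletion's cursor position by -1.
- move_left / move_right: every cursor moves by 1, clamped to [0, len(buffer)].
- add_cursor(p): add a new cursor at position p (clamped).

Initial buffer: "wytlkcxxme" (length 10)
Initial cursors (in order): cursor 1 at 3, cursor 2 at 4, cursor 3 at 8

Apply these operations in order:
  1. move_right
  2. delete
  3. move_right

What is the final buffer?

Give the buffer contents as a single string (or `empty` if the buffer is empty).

After op 1 (move_right): buffer="wytlkcxxme" (len 10), cursors c1@4 c2@5 c3@9, authorship ..........
After op 2 (delete): buffer="wytcxxe" (len 7), cursors c1@3 c2@3 c3@6, authorship .......
After op 3 (move_right): buffer="wytcxxe" (len 7), cursors c1@4 c2@4 c3@7, authorship .......

Answer: wytcxxe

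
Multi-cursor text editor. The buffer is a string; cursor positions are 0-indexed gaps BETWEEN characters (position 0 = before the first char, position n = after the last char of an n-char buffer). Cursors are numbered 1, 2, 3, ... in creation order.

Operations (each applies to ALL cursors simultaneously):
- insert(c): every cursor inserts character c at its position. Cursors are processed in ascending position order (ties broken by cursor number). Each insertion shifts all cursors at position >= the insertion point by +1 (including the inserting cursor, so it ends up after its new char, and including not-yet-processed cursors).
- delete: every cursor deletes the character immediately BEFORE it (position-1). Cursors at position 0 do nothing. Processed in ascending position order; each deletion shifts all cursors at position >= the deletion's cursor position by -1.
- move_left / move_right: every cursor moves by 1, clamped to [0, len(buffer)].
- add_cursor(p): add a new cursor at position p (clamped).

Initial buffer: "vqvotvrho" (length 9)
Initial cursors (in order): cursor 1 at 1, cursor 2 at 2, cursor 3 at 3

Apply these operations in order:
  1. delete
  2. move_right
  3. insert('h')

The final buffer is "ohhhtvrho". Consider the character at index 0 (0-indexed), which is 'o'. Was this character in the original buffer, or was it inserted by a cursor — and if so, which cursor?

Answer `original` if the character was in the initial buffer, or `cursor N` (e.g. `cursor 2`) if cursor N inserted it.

Answer: original

Derivation:
After op 1 (delete): buffer="otvrho" (len 6), cursors c1@0 c2@0 c3@0, authorship ......
After op 2 (move_right): buffer="otvrho" (len 6), cursors c1@1 c2@1 c3@1, authorship ......
After op 3 (insert('h')): buffer="ohhhtvrho" (len 9), cursors c1@4 c2@4 c3@4, authorship .123.....
Authorship (.=original, N=cursor N): . 1 2 3 . . . . .
Index 0: author = original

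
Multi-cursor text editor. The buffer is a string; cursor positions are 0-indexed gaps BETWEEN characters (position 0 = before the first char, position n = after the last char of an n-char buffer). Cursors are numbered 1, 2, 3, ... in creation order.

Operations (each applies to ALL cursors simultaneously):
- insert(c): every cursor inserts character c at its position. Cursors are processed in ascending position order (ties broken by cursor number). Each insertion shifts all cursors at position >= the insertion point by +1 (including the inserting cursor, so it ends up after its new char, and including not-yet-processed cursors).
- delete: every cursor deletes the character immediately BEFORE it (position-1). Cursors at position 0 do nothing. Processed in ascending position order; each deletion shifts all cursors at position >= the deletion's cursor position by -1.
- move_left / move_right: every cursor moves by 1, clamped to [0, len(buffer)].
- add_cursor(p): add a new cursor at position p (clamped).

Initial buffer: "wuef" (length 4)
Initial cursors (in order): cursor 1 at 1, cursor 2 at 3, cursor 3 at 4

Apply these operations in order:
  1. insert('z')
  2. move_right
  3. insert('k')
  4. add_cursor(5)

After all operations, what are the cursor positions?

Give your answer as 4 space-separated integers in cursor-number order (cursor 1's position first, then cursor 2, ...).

Answer: 4 8 10 5

Derivation:
After op 1 (insert('z')): buffer="wzuezfz" (len 7), cursors c1@2 c2@5 c3@7, authorship .1..2.3
After op 2 (move_right): buffer="wzuezfz" (len 7), cursors c1@3 c2@6 c3@7, authorship .1..2.3
After op 3 (insert('k')): buffer="wzukezfkzk" (len 10), cursors c1@4 c2@8 c3@10, authorship .1.1.2.233
After op 4 (add_cursor(5)): buffer="wzukezfkzk" (len 10), cursors c1@4 c4@5 c2@8 c3@10, authorship .1.1.2.233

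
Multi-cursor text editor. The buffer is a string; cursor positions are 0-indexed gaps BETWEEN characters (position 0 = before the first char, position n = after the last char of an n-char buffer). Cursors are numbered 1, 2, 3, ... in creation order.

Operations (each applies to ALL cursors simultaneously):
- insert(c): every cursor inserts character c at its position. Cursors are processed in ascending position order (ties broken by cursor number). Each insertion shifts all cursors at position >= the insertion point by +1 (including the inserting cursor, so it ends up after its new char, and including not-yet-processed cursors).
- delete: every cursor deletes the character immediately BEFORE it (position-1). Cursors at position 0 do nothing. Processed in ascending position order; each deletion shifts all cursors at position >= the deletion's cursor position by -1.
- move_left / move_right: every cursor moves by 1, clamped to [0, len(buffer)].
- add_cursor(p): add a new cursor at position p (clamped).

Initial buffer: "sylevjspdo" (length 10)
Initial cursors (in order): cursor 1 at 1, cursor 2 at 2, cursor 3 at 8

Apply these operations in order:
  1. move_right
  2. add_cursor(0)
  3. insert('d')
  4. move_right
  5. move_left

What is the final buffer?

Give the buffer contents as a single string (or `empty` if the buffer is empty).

After op 1 (move_right): buffer="sylevjspdo" (len 10), cursors c1@2 c2@3 c3@9, authorship ..........
After op 2 (add_cursor(0)): buffer="sylevjspdo" (len 10), cursors c4@0 c1@2 c2@3 c3@9, authorship ..........
After op 3 (insert('d')): buffer="dsydldevjspddo" (len 14), cursors c4@1 c1@4 c2@6 c3@13, authorship 4..1.2......3.
After op 4 (move_right): buffer="dsydldevjspddo" (len 14), cursors c4@2 c1@5 c2@7 c3@14, authorship 4..1.2......3.
After op 5 (move_left): buffer="dsydldevjspddo" (len 14), cursors c4@1 c1@4 c2@6 c3@13, authorship 4..1.2......3.

Answer: dsydldevjspddo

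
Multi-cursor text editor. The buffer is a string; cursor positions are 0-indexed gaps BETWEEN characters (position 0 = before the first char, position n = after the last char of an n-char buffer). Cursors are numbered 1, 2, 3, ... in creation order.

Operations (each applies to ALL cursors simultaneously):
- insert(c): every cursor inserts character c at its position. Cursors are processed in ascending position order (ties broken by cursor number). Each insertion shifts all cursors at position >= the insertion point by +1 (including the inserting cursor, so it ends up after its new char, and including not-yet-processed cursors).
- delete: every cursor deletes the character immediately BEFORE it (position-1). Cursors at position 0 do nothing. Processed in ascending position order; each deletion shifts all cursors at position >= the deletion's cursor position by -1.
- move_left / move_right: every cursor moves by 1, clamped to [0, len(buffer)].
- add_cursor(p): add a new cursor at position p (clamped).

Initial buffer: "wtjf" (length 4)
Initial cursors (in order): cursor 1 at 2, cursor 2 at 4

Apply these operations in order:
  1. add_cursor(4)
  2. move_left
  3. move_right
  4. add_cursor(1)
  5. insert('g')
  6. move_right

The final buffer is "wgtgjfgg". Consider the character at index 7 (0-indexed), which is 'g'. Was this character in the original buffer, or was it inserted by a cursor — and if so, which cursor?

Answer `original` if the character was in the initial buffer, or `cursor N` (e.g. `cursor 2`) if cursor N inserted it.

Answer: cursor 3

Derivation:
After op 1 (add_cursor(4)): buffer="wtjf" (len 4), cursors c1@2 c2@4 c3@4, authorship ....
After op 2 (move_left): buffer="wtjf" (len 4), cursors c1@1 c2@3 c3@3, authorship ....
After op 3 (move_right): buffer="wtjf" (len 4), cursors c1@2 c2@4 c3@4, authorship ....
After op 4 (add_cursor(1)): buffer="wtjf" (len 4), cursors c4@1 c1@2 c2@4 c3@4, authorship ....
After op 5 (insert('g')): buffer="wgtgjfgg" (len 8), cursors c4@2 c1@4 c2@8 c3@8, authorship .4.1..23
After op 6 (move_right): buffer="wgtgjfgg" (len 8), cursors c4@3 c1@5 c2@8 c3@8, authorship .4.1..23
Authorship (.=original, N=cursor N): . 4 . 1 . . 2 3
Index 7: author = 3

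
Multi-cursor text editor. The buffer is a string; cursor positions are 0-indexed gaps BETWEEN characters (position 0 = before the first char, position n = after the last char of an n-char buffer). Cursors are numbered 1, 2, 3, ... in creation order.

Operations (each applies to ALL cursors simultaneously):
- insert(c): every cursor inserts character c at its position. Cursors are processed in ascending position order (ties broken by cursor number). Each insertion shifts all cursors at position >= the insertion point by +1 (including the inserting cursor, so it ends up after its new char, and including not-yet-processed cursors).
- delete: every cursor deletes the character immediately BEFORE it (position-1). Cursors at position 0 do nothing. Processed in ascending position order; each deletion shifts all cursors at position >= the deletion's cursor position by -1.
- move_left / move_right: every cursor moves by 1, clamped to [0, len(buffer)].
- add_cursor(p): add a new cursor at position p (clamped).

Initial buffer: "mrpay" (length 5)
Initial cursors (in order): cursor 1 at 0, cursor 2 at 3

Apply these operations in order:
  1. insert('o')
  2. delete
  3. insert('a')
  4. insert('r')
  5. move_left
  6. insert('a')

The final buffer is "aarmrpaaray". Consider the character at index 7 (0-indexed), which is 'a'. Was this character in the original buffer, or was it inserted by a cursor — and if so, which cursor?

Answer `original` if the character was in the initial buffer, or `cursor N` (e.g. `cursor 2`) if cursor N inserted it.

Answer: cursor 2

Derivation:
After op 1 (insert('o')): buffer="omrpoay" (len 7), cursors c1@1 c2@5, authorship 1...2..
After op 2 (delete): buffer="mrpay" (len 5), cursors c1@0 c2@3, authorship .....
After op 3 (insert('a')): buffer="amrpaay" (len 7), cursors c1@1 c2@5, authorship 1...2..
After op 4 (insert('r')): buffer="armrparay" (len 9), cursors c1@2 c2@7, authorship 11...22..
After op 5 (move_left): buffer="armrparay" (len 9), cursors c1@1 c2@6, authorship 11...22..
After op 6 (insert('a')): buffer="aarmrpaaray" (len 11), cursors c1@2 c2@8, authorship 111...222..
Authorship (.=original, N=cursor N): 1 1 1 . . . 2 2 2 . .
Index 7: author = 2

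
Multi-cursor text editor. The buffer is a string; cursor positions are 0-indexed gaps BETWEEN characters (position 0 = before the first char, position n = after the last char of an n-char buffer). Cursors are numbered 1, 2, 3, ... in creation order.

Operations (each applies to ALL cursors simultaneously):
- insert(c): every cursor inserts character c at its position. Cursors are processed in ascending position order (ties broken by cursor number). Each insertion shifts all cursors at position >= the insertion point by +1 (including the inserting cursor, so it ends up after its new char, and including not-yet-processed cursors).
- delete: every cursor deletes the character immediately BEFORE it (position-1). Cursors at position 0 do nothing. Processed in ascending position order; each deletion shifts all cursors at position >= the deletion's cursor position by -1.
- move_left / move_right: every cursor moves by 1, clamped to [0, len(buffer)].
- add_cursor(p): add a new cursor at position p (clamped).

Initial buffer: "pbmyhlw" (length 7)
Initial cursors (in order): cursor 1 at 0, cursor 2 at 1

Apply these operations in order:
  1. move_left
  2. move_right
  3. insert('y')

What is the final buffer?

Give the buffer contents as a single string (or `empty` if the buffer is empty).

After op 1 (move_left): buffer="pbmyhlw" (len 7), cursors c1@0 c2@0, authorship .......
After op 2 (move_right): buffer="pbmyhlw" (len 7), cursors c1@1 c2@1, authorship .......
After op 3 (insert('y')): buffer="pyybmyhlw" (len 9), cursors c1@3 c2@3, authorship .12......

Answer: pyybmyhlw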